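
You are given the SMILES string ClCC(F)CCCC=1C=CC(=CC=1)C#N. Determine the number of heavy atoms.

Every atom symbol written in the SMILES (organic subset) is one heavy atom; implicit H are not written.
Heavy atoms by element → C:12, Cl:1, F:1, N:1.
Total: 15.

15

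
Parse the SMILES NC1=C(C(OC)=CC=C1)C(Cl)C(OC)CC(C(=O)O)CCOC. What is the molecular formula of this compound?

Walk through each heavy atom and fill implicit hydrogens from standard valence (C 4, N 3, O 2, S 2, halogen 1):
  atom 1: N, bond orders sum to 1 (valence 3) → 2 H
  atom 2: C, bond orders sum to 4 (valence 4) → 0 H
  atom 3: C, bond orders sum to 4 (valence 4) → 0 H
  atom 4: C, bond orders sum to 4 (valence 4) → 0 H
  atom 5: O, bond orders sum to 2 (valence 2) → 0 H
  atom 6: C, bond orders sum to 1 (valence 4) → 3 H
  atom 7: C, bond orders sum to 3 (valence 4) → 1 H
  atom 8: C, bond orders sum to 3 (valence 4) → 1 H
  atom 9: C, bond orders sum to 3 (valence 4) → 1 H
  atom 10: C, bond orders sum to 3 (valence 4) → 1 H
  atom 11: Cl (halogen, monovalent) → 0 H
  atom 12: C, bond orders sum to 3 (valence 4) → 1 H
  atom 13: O, bond orders sum to 2 (valence 2) → 0 H
  atom 14: C, bond orders sum to 1 (valence 4) → 3 H
  atom 15: C, bond orders sum to 2 (valence 4) → 2 H
  atom 16: C, bond orders sum to 3 (valence 4) → 1 H
  atom 17: C, bond orders sum to 4 (valence 4) → 0 H
  atom 18: O, bond orders sum to 2 (valence 2) → 0 H
  atom 19: O, bond orders sum to 1 (valence 2) → 1 H
  atom 20: C, bond orders sum to 2 (valence 4) → 2 H
  atom 21: C, bond orders sum to 2 (valence 4) → 2 H
  atom 22: O, bond orders sum to 2 (valence 2) → 0 H
  atom 23: C, bond orders sum to 1 (valence 4) → 3 H
Totals → C:16, H:24, Cl:1, N:1, O:5.
In Hill order: C16H24ClNO5.

C16H24ClNO5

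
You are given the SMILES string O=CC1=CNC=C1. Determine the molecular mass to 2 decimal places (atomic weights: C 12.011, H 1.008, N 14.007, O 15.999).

95.10 g/mol

First, the molecular formula is C5H5NO (counting implicit H from valence).
  C: 5 × 12.011 = 60.055
  H: 5 × 1.008 = 5.040
  N: 1 × 14.007 = 14.007
  O: 1 × 15.999 = 15.999
Sum: 5×12.011 + 5×1.008 + 1×14.007 + 1×15.999 = 95.101 → 95.10 g/mol.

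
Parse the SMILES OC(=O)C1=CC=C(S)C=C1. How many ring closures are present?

1

In SMILES, each pair of matching ring-closure digits denotes one ring-closing bond; the number of such bonds equals the number of independent rings.
Ring-closure bonds here: 1.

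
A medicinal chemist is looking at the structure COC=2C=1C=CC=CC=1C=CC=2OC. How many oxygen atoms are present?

2

Scan the SMILES for O atoms (remember two-letter symbols like Cl and Br are single atoms).
Oxygen count: 2.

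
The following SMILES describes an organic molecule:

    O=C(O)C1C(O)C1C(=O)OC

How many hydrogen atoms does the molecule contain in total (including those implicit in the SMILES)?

8

Walk through each heavy atom and fill implicit hydrogens from standard valence (C 4, N 3, O 2, S 2, halogen 1):
  atom 1: O, bond orders sum to 2 (valence 2) → 0 H
  atom 2: C, bond orders sum to 4 (valence 4) → 0 H
  atom 3: O, bond orders sum to 1 (valence 2) → 1 H
  atom 4: C, bond orders sum to 3 (valence 4) → 1 H
  atom 5: C, bond orders sum to 3 (valence 4) → 1 H
  atom 6: O, bond orders sum to 1 (valence 2) → 1 H
  atom 7: C, bond orders sum to 3 (valence 4) → 1 H
  atom 8: C, bond orders sum to 4 (valence 4) → 0 H
  atom 9: O, bond orders sum to 2 (valence 2) → 0 H
  atom 10: O, bond orders sum to 2 (valence 2) → 0 H
  atom 11: C, bond orders sum to 1 (valence 4) → 3 H
Total hydrogens: 8.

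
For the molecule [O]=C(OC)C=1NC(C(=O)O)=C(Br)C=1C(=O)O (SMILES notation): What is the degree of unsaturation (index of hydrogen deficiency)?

Molecular formula: C8H6BrNO6.
DoU = (2C + 2 + N − H − X) / 2, where X is the halogen count and O/S are ignored.
    = (2·8 + 2 + 1 − 6 − 1) / 2 = 12 / 2 = 6.

6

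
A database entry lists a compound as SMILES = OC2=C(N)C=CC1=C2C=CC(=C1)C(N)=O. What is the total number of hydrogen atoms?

10

Walk through each heavy atom and fill implicit hydrogens from standard valence (C 4, N 3, O 2, S 2, halogen 1):
  atom 1: O, bond orders sum to 1 (valence 2) → 1 H
  atom 2: C, bond orders sum to 4 (valence 4) → 0 H
  atom 3: C, bond orders sum to 4 (valence 4) → 0 H
  atom 4: N, bond orders sum to 1 (valence 3) → 2 H
  atom 5: C, bond orders sum to 3 (valence 4) → 1 H
  atom 6: C, bond orders sum to 3 (valence 4) → 1 H
  atom 7: C, bond orders sum to 4 (valence 4) → 0 H
  atom 8: C, bond orders sum to 4 (valence 4) → 0 H
  atom 9: C, bond orders sum to 3 (valence 4) → 1 H
  atom 10: C, bond orders sum to 3 (valence 4) → 1 H
  atom 11: C, bond orders sum to 4 (valence 4) → 0 H
  atom 12: C, bond orders sum to 3 (valence 4) → 1 H
  atom 13: C, bond orders sum to 4 (valence 4) → 0 H
  atom 14: N, bond orders sum to 1 (valence 3) → 2 H
  atom 15: O, bond orders sum to 2 (valence 2) → 0 H
Total hydrogens: 10.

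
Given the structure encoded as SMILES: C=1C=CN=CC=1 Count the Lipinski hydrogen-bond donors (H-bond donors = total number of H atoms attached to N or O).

0

Donors: find every N or O and count the H atoms it carries.
  atom 4 (N): bond orders sum to 3 → 0 H
Lipinski HBD = 0.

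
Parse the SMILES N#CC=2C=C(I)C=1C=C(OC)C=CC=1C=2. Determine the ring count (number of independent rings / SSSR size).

In SMILES, each pair of matching ring-closure digits denotes one ring-closing bond; the number of such bonds equals the number of independent rings.
Ring-closure bonds here: 2.

2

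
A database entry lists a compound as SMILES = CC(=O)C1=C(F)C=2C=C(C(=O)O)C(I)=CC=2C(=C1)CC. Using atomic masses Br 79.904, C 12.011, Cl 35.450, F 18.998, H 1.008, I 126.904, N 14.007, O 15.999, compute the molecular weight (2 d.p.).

First, the molecular formula is C15H12FIO3 (counting implicit H from valence).
  C: 15 × 12.011 = 180.165
  F: 1 × 18.998 = 18.998
  H: 12 × 1.008 = 12.096
  I: 1 × 126.904 = 126.904
  O: 3 × 15.999 = 47.997
Sum: 15×12.011 + 1×18.998 + 12×1.008 + 1×126.904 + 3×15.999 = 386.160 → 386.16 g/mol.

386.16 g/mol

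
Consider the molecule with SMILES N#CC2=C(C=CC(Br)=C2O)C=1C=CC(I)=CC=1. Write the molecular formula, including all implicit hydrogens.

C13H7BrINO

Walk through each heavy atom and fill implicit hydrogens from standard valence (C 4, N 3, O 2, S 2, halogen 1):
  atom 1: N, bond orders sum to 3 (valence 3) → 0 H
  atom 2: C, bond orders sum to 4 (valence 4) → 0 H
  atom 3: C, bond orders sum to 4 (valence 4) → 0 H
  atom 4: C, bond orders sum to 4 (valence 4) → 0 H
  atom 5: C, bond orders sum to 3 (valence 4) → 1 H
  atom 6: C, bond orders sum to 3 (valence 4) → 1 H
  atom 7: C, bond orders sum to 4 (valence 4) → 0 H
  atom 8: Br (halogen, monovalent) → 0 H
  atom 9: C, bond orders sum to 4 (valence 4) → 0 H
  atom 10: O, bond orders sum to 1 (valence 2) → 1 H
  atom 11: C, bond orders sum to 4 (valence 4) → 0 H
  atom 12: C, bond orders sum to 3 (valence 4) → 1 H
  atom 13: C, bond orders sum to 3 (valence 4) → 1 H
  atom 14: C, bond orders sum to 4 (valence 4) → 0 H
  atom 15: I (halogen, monovalent) → 0 H
  atom 16: C, bond orders sum to 3 (valence 4) → 1 H
  atom 17: C, bond orders sum to 3 (valence 4) → 1 H
Totals → C:13, H:7, Br:1, I:1, N:1, O:1.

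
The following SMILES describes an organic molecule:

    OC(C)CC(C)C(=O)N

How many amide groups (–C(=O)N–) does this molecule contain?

1

The amide motif appears at heavy-atom position 7 in the SMILES.
Other groups present: 1 hydroxyl.
Amide count: 1.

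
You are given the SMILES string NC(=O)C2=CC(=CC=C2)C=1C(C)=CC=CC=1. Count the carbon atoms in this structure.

14

Count every carbon token in the SMILES (each C, including those in ring-closure positions and inside branches).
Carbon count: 14.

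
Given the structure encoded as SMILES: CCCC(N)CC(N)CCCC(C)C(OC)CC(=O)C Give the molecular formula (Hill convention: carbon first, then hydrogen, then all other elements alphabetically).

Walk through each heavy atom and fill implicit hydrogens from standard valence (C 4, N 3, O 2, S 2, halogen 1):
  atom 1: C, bond orders sum to 1 (valence 4) → 3 H
  atom 2: C, bond orders sum to 2 (valence 4) → 2 H
  atom 3: C, bond orders sum to 2 (valence 4) → 2 H
  atom 4: C, bond orders sum to 3 (valence 4) → 1 H
  atom 5: N, bond orders sum to 1 (valence 3) → 2 H
  atom 6: C, bond orders sum to 2 (valence 4) → 2 H
  atom 7: C, bond orders sum to 3 (valence 4) → 1 H
  atom 8: N, bond orders sum to 1 (valence 3) → 2 H
  atom 9: C, bond orders sum to 2 (valence 4) → 2 H
  atom 10: C, bond orders sum to 2 (valence 4) → 2 H
  atom 11: C, bond orders sum to 2 (valence 4) → 2 H
  atom 12: C, bond orders sum to 3 (valence 4) → 1 H
  atom 13: C, bond orders sum to 1 (valence 4) → 3 H
  atom 14: C, bond orders sum to 3 (valence 4) → 1 H
  atom 15: O, bond orders sum to 2 (valence 2) → 0 H
  atom 16: C, bond orders sum to 1 (valence 4) → 3 H
  atom 17: C, bond orders sum to 2 (valence 4) → 2 H
  atom 18: C, bond orders sum to 4 (valence 4) → 0 H
  atom 19: O, bond orders sum to 2 (valence 2) → 0 H
  atom 20: C, bond orders sum to 1 (valence 4) → 3 H
Totals → C:16, H:34, N:2, O:2.
In Hill order: C16H34N2O2.

C16H34N2O2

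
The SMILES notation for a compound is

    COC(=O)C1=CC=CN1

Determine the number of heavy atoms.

9

Every atom symbol written in the SMILES (organic subset) is one heavy atom; implicit H are not written.
Heavy atoms by element → C:6, N:1, O:2.
Total: 9.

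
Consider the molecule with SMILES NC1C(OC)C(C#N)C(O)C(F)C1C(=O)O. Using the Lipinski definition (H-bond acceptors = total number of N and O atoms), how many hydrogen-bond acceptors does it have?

N atoms: 2; O atoms: 4.
Lipinski HBA = 2 + 4 = 6.

6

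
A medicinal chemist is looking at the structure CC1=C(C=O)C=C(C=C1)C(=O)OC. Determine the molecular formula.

Walk through each heavy atom and fill implicit hydrogens from standard valence (C 4, N 3, O 2, S 2, halogen 1):
  atom 1: C, bond orders sum to 1 (valence 4) → 3 H
  atom 2: C, bond orders sum to 4 (valence 4) → 0 H
  atom 3: C, bond orders sum to 4 (valence 4) → 0 H
  atom 4: C, bond orders sum to 3 (valence 4) → 1 H
  atom 5: O, bond orders sum to 2 (valence 2) → 0 H
  atom 6: C, bond orders sum to 3 (valence 4) → 1 H
  atom 7: C, bond orders sum to 4 (valence 4) → 0 H
  atom 8: C, bond orders sum to 3 (valence 4) → 1 H
  atom 9: C, bond orders sum to 3 (valence 4) → 1 H
  atom 10: C, bond orders sum to 4 (valence 4) → 0 H
  atom 11: O, bond orders sum to 2 (valence 2) → 0 H
  atom 12: O, bond orders sum to 2 (valence 2) → 0 H
  atom 13: C, bond orders sum to 1 (valence 4) → 3 H
Totals → C:10, H:10, O:3.

C10H10O3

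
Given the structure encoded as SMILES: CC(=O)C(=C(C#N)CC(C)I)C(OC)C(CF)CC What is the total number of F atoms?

1

Scan the SMILES for F atoms (remember two-letter symbols like Cl and Br are single atoms).
Fluorine count: 1.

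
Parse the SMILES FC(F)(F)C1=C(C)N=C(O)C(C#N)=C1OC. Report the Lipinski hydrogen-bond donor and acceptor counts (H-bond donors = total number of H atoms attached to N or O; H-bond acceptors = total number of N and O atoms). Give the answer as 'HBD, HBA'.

Donors: find every N or O and count the H atoms it carries.
  atom 8 (N): bond orders sum to 3 → 0 H
  atom 10 (O): bond orders sum to 1 → 1 H
  atom 13 (N): bond orders sum to 3 → 0 H
  atom 15 (O): bond orders sum to 2 → 0 H
Lipinski HBD = 1.
Acceptors: N atoms = 2, O atoms = 2 → HBA = 4.

1, 4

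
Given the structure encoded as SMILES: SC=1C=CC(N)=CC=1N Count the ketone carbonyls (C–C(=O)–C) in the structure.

0

Scan the SMILES for the ketone motif — none present.
Groups that are present: 2 primary amine, 1 thiol.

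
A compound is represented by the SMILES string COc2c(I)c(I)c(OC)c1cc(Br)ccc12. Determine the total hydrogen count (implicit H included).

9

Walk through each heavy atom and fill implicit hydrogens from standard valence (C 4, N 3, O 2, S 2, halogen 1); for lowercase aromatic atoms, an aromatic c carries 1 H when it has two neighbours and 0 H with three, and aromatic n carries 0 H:
  atom 1: C, bond orders sum to 1 (valence 4) → 3 H
  atom 2: O, bond orders sum to 2 (valence 2) → 0 H
  atom 3: aromatic c, 3 neighbours → 0 H
  atom 4: aromatic c, 3 neighbours → 0 H
  atom 5: I (halogen, monovalent) → 0 H
  atom 6: aromatic c, 3 neighbours → 0 H
  atom 7: I (halogen, monovalent) → 0 H
  atom 8: aromatic c, 3 neighbours → 0 H
  atom 9: O, bond orders sum to 2 (valence 2) → 0 H
  atom 10: C, bond orders sum to 1 (valence 4) → 3 H
  atom 11: aromatic c, 3 neighbours → 0 H
  atom 12: aromatic c, 2 neighbours → 1 H
  atom 13: aromatic c, 3 neighbours → 0 H
  atom 14: Br (halogen, monovalent) → 0 H
  atom 15: aromatic c, 2 neighbours → 1 H
  atom 16: aromatic c, 2 neighbours → 1 H
  atom 17: aromatic c, 3 neighbours → 0 H
Total hydrogens: 9.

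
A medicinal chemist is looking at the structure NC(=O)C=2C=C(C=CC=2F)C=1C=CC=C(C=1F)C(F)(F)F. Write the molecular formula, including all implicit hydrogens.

C14H8F5NO

Walk through each heavy atom and fill implicit hydrogens from standard valence (C 4, N 3, O 2, S 2, halogen 1):
  atom 1: N, bond orders sum to 1 (valence 3) → 2 H
  atom 2: C, bond orders sum to 4 (valence 4) → 0 H
  atom 3: O, bond orders sum to 2 (valence 2) → 0 H
  atom 4: C, bond orders sum to 4 (valence 4) → 0 H
  atom 5: C, bond orders sum to 3 (valence 4) → 1 H
  atom 6: C, bond orders sum to 4 (valence 4) → 0 H
  atom 7: C, bond orders sum to 3 (valence 4) → 1 H
  atom 8: C, bond orders sum to 3 (valence 4) → 1 H
  atom 9: C, bond orders sum to 4 (valence 4) → 0 H
  atom 10: F (halogen, monovalent) → 0 H
  atom 11: C, bond orders sum to 4 (valence 4) → 0 H
  atom 12: C, bond orders sum to 3 (valence 4) → 1 H
  atom 13: C, bond orders sum to 3 (valence 4) → 1 H
  atom 14: C, bond orders sum to 3 (valence 4) → 1 H
  atom 15: C, bond orders sum to 4 (valence 4) → 0 H
  atom 16: C, bond orders sum to 4 (valence 4) → 0 H
  atom 17: F (halogen, monovalent) → 0 H
  atom 18: C, bond orders sum to 4 (valence 4) → 0 H
  atom 19: F (halogen, monovalent) → 0 H
  atom 20: F (halogen, monovalent) → 0 H
  atom 21: F (halogen, monovalent) → 0 H
Totals → C:14, H:8, F:5, N:1, O:1.
In Hill order: C14H8F5NO.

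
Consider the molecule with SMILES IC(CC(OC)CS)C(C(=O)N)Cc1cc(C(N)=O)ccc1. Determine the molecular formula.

Walk through each heavy atom and fill implicit hydrogens from standard valence (C 4, N 3, O 2, S 2, halogen 1); for lowercase aromatic atoms, an aromatic c carries 1 H when it has two neighbours and 0 H with three, and aromatic n carries 0 H:
  atom 1: I (halogen, monovalent) → 0 H
  atom 2: C, bond orders sum to 3 (valence 4) → 1 H
  atom 3: C, bond orders sum to 2 (valence 4) → 2 H
  atom 4: C, bond orders sum to 3 (valence 4) → 1 H
  atom 5: O, bond orders sum to 2 (valence 2) → 0 H
  atom 6: C, bond orders sum to 1 (valence 4) → 3 H
  atom 7: C, bond orders sum to 2 (valence 4) → 2 H
  atom 8: S, bond orders sum to 1 (valence 2) → 1 H
  atom 9: C, bond orders sum to 3 (valence 4) → 1 H
  atom 10: C, bond orders sum to 4 (valence 4) → 0 H
  atom 11: O, bond orders sum to 2 (valence 2) → 0 H
  atom 12: N, bond orders sum to 1 (valence 3) → 2 H
  atom 13: C, bond orders sum to 2 (valence 4) → 2 H
  atom 14: aromatic c, 3 neighbours → 0 H
  atom 15: aromatic c, 2 neighbours → 1 H
  atom 16: aromatic c, 3 neighbours → 0 H
  atom 17: C, bond orders sum to 4 (valence 4) → 0 H
  atom 18: N, bond orders sum to 1 (valence 3) → 2 H
  atom 19: O, bond orders sum to 2 (valence 2) → 0 H
  atom 20: aromatic c, 2 neighbours → 1 H
  atom 21: aromatic c, 2 neighbours → 1 H
  atom 22: aromatic c, 2 neighbours → 1 H
Totals → C:15, H:21, I:1, N:2, O:3, S:1.
In Hill order: C15H21IN2O3S.

C15H21IN2O3S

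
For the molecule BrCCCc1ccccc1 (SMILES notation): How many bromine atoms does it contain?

1

Scan the SMILES for Br atoms (remember two-letter symbols like Cl and Br are single atoms).
Bromine count: 1.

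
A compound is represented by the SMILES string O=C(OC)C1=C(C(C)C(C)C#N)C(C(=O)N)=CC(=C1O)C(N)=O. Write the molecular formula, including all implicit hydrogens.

Walk through each heavy atom and fill implicit hydrogens from standard valence (C 4, N 3, O 2, S 2, halogen 1):
  atom 1: O, bond orders sum to 2 (valence 2) → 0 H
  atom 2: C, bond orders sum to 4 (valence 4) → 0 H
  atom 3: O, bond orders sum to 2 (valence 2) → 0 H
  atom 4: C, bond orders sum to 1 (valence 4) → 3 H
  atom 5: C, bond orders sum to 4 (valence 4) → 0 H
  atom 6: C, bond orders sum to 4 (valence 4) → 0 H
  atom 7: C, bond orders sum to 3 (valence 4) → 1 H
  atom 8: C, bond orders sum to 1 (valence 4) → 3 H
  atom 9: C, bond orders sum to 3 (valence 4) → 1 H
  atom 10: C, bond orders sum to 1 (valence 4) → 3 H
  atom 11: C, bond orders sum to 4 (valence 4) → 0 H
  atom 12: N, bond orders sum to 3 (valence 3) → 0 H
  atom 13: C, bond orders sum to 4 (valence 4) → 0 H
  atom 14: C, bond orders sum to 4 (valence 4) → 0 H
  atom 15: O, bond orders sum to 2 (valence 2) → 0 H
  atom 16: N, bond orders sum to 1 (valence 3) → 2 H
  atom 17: C, bond orders sum to 3 (valence 4) → 1 H
  atom 18: C, bond orders sum to 4 (valence 4) → 0 H
  atom 19: C, bond orders sum to 4 (valence 4) → 0 H
  atom 20: O, bond orders sum to 1 (valence 2) → 1 H
  atom 21: C, bond orders sum to 4 (valence 4) → 0 H
  atom 22: N, bond orders sum to 1 (valence 3) → 2 H
  atom 23: O, bond orders sum to 2 (valence 2) → 0 H
Totals → C:15, H:17, N:3, O:5.

C15H17N3O5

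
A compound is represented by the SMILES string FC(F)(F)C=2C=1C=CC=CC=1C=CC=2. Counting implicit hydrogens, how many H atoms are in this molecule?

7

Walk through each heavy atom and fill implicit hydrogens from standard valence (C 4, N 3, O 2, S 2, halogen 1):
  atom 1: F (halogen, monovalent) → 0 H
  atom 2: C, bond orders sum to 4 (valence 4) → 0 H
  atom 3: F (halogen, monovalent) → 0 H
  atom 4: F (halogen, monovalent) → 0 H
  atom 5: C, bond orders sum to 4 (valence 4) → 0 H
  atom 6: C, bond orders sum to 4 (valence 4) → 0 H
  atom 7: C, bond orders sum to 3 (valence 4) → 1 H
  atom 8: C, bond orders sum to 3 (valence 4) → 1 H
  atom 9: C, bond orders sum to 3 (valence 4) → 1 H
  atom 10: C, bond orders sum to 3 (valence 4) → 1 H
  atom 11: C, bond orders sum to 4 (valence 4) → 0 H
  atom 12: C, bond orders sum to 3 (valence 4) → 1 H
  atom 13: C, bond orders sum to 3 (valence 4) → 1 H
  atom 14: C, bond orders sum to 3 (valence 4) → 1 H
Total hydrogens: 7.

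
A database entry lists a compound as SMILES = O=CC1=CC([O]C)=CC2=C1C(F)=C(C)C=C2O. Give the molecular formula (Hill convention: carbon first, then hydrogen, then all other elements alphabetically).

C13H11FO3

Walk through each heavy atom and fill implicit hydrogens from standard valence (C 4, N 3, O 2, S 2, halogen 1):
  atom 1: O, bond orders sum to 2 (valence 2) → 0 H
  atom 2: C, bond orders sum to 3 (valence 4) → 1 H
  atom 3: C, bond orders sum to 4 (valence 4) → 0 H
  atom 4: C, bond orders sum to 3 (valence 4) → 1 H
  atom 5: C, bond orders sum to 4 (valence 4) → 0 H
  atom 6: O with explicit H count 0
  atom 7: C, bond orders sum to 1 (valence 4) → 3 H
  atom 8: C, bond orders sum to 3 (valence 4) → 1 H
  atom 9: C, bond orders sum to 4 (valence 4) → 0 H
  atom 10: C, bond orders sum to 4 (valence 4) → 0 H
  atom 11: C, bond orders sum to 4 (valence 4) → 0 H
  atom 12: F (halogen, monovalent) → 0 H
  atom 13: C, bond orders sum to 4 (valence 4) → 0 H
  atom 14: C, bond orders sum to 1 (valence 4) → 3 H
  atom 15: C, bond orders sum to 3 (valence 4) → 1 H
  atom 16: C, bond orders sum to 4 (valence 4) → 0 H
  atom 17: O, bond orders sum to 1 (valence 2) → 1 H
Totals → C:13, H:11, F:1, O:3.
In Hill order: C13H11FO3.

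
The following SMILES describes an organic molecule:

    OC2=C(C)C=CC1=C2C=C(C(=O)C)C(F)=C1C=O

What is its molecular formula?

C14H11FO3

Walk through each heavy atom and fill implicit hydrogens from standard valence (C 4, N 3, O 2, S 2, halogen 1):
  atom 1: O, bond orders sum to 1 (valence 2) → 1 H
  atom 2: C, bond orders sum to 4 (valence 4) → 0 H
  atom 3: C, bond orders sum to 4 (valence 4) → 0 H
  atom 4: C, bond orders sum to 1 (valence 4) → 3 H
  atom 5: C, bond orders sum to 3 (valence 4) → 1 H
  atom 6: C, bond orders sum to 3 (valence 4) → 1 H
  atom 7: C, bond orders sum to 4 (valence 4) → 0 H
  atom 8: C, bond orders sum to 4 (valence 4) → 0 H
  atom 9: C, bond orders sum to 3 (valence 4) → 1 H
  atom 10: C, bond orders sum to 4 (valence 4) → 0 H
  atom 11: C, bond orders sum to 4 (valence 4) → 0 H
  atom 12: O, bond orders sum to 2 (valence 2) → 0 H
  atom 13: C, bond orders sum to 1 (valence 4) → 3 H
  atom 14: C, bond orders sum to 4 (valence 4) → 0 H
  atom 15: F (halogen, monovalent) → 0 H
  atom 16: C, bond orders sum to 4 (valence 4) → 0 H
  atom 17: C, bond orders sum to 3 (valence 4) → 1 H
  atom 18: O, bond orders sum to 2 (valence 2) → 0 H
Totals → C:14, H:11, F:1, O:3.
In Hill order: C14H11FO3.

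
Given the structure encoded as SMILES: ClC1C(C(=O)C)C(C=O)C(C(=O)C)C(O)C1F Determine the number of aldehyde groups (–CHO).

1

The aldehyde motif appears at heavy-atom position 8 in the SMILES.
Other groups present: 1 hydroxyl, 2 ketone.
Aldehyde count: 1.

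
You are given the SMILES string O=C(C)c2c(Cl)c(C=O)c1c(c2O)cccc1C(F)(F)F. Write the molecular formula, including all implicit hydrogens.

C14H8ClF3O3

Walk through each heavy atom and fill implicit hydrogens from standard valence (C 4, N 3, O 2, S 2, halogen 1); for lowercase aromatic atoms, an aromatic c carries 1 H when it has two neighbours and 0 H with three, and aromatic n carries 0 H:
  atom 1: O, bond orders sum to 2 (valence 2) → 0 H
  atom 2: C, bond orders sum to 4 (valence 4) → 0 H
  atom 3: C, bond orders sum to 1 (valence 4) → 3 H
  atom 4: aromatic c, 3 neighbours → 0 H
  atom 5: aromatic c, 3 neighbours → 0 H
  atom 6: Cl (halogen, monovalent) → 0 H
  atom 7: aromatic c, 3 neighbours → 0 H
  atom 8: C, bond orders sum to 3 (valence 4) → 1 H
  atom 9: O, bond orders sum to 2 (valence 2) → 0 H
  atom 10: aromatic c, 3 neighbours → 0 H
  atom 11: aromatic c, 3 neighbours → 0 H
  atom 12: aromatic c, 3 neighbours → 0 H
  atom 13: O, bond orders sum to 1 (valence 2) → 1 H
  atom 14: aromatic c, 2 neighbours → 1 H
  atom 15: aromatic c, 2 neighbours → 1 H
  atom 16: aromatic c, 2 neighbours → 1 H
  atom 17: aromatic c, 3 neighbours → 0 H
  atom 18: C, bond orders sum to 4 (valence 4) → 0 H
  atom 19: F (halogen, monovalent) → 0 H
  atom 20: F (halogen, monovalent) → 0 H
  atom 21: F (halogen, monovalent) → 0 H
Totals → C:14, H:8, Cl:1, F:3, O:3.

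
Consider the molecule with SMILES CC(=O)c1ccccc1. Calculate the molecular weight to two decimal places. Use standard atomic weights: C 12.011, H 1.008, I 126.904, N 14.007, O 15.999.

120.15 g/mol

First, the molecular formula is C8H8O (counting implicit H from valence).
  C: 8 × 12.011 = 96.088
  H: 8 × 1.008 = 8.064
  O: 1 × 15.999 = 15.999
Sum: 8×12.011 + 8×1.008 + 1×15.999 = 120.151 → 120.15 g/mol.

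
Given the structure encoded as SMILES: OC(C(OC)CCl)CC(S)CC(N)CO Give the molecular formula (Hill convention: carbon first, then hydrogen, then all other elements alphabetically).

Walk through each heavy atom and fill implicit hydrogens from standard valence (C 4, N 3, O 2, S 2, halogen 1):
  atom 1: O, bond orders sum to 1 (valence 2) → 1 H
  atom 2: C, bond orders sum to 3 (valence 4) → 1 H
  atom 3: C, bond orders sum to 3 (valence 4) → 1 H
  atom 4: O, bond orders sum to 2 (valence 2) → 0 H
  atom 5: C, bond orders sum to 1 (valence 4) → 3 H
  atom 6: C, bond orders sum to 2 (valence 4) → 2 H
  atom 7: Cl (halogen, monovalent) → 0 H
  atom 8: C, bond orders sum to 2 (valence 4) → 2 H
  atom 9: C, bond orders sum to 3 (valence 4) → 1 H
  atom 10: S, bond orders sum to 1 (valence 2) → 1 H
  atom 11: C, bond orders sum to 2 (valence 4) → 2 H
  atom 12: C, bond orders sum to 3 (valence 4) → 1 H
  atom 13: N, bond orders sum to 1 (valence 3) → 2 H
  atom 14: C, bond orders sum to 2 (valence 4) → 2 H
  atom 15: O, bond orders sum to 1 (valence 2) → 1 H
Totals → C:9, H:20, Cl:1, N:1, O:3, S:1.
In Hill order: C9H20ClNO3S.

C9H20ClNO3S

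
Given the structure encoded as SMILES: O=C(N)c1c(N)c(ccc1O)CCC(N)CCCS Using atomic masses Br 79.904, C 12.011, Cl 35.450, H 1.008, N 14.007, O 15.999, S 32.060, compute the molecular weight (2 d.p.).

283.39 g/mol

First, the molecular formula is C13H21N3O2S (counting implicit H from valence).
  C: 13 × 12.011 = 156.143
  H: 21 × 1.008 = 21.168
  N: 3 × 14.007 = 42.021
  O: 2 × 15.999 = 31.998
  S: 1 × 32.060 = 32.060
Sum: 13×12.011 + 21×1.008 + 3×14.007 + 2×15.999 + 1×32.060 = 283.390 → 283.39 g/mol.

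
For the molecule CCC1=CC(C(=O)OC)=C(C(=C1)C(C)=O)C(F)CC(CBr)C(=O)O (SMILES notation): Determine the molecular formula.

C17H20BrFO5

Walk through each heavy atom and fill implicit hydrogens from standard valence (C 4, N 3, O 2, S 2, halogen 1):
  atom 1: C, bond orders sum to 1 (valence 4) → 3 H
  atom 2: C, bond orders sum to 2 (valence 4) → 2 H
  atom 3: C, bond orders sum to 4 (valence 4) → 0 H
  atom 4: C, bond orders sum to 3 (valence 4) → 1 H
  atom 5: C, bond orders sum to 4 (valence 4) → 0 H
  atom 6: C, bond orders sum to 4 (valence 4) → 0 H
  atom 7: O, bond orders sum to 2 (valence 2) → 0 H
  atom 8: O, bond orders sum to 2 (valence 2) → 0 H
  atom 9: C, bond orders sum to 1 (valence 4) → 3 H
  atom 10: C, bond orders sum to 4 (valence 4) → 0 H
  atom 11: C, bond orders sum to 4 (valence 4) → 0 H
  atom 12: C, bond orders sum to 3 (valence 4) → 1 H
  atom 13: C, bond orders sum to 4 (valence 4) → 0 H
  atom 14: C, bond orders sum to 1 (valence 4) → 3 H
  atom 15: O, bond orders sum to 2 (valence 2) → 0 H
  atom 16: C, bond orders sum to 3 (valence 4) → 1 H
  atom 17: F (halogen, monovalent) → 0 H
  atom 18: C, bond orders sum to 2 (valence 4) → 2 H
  atom 19: C, bond orders sum to 3 (valence 4) → 1 H
  atom 20: C, bond orders sum to 2 (valence 4) → 2 H
  atom 21: Br (halogen, monovalent) → 0 H
  atom 22: C, bond orders sum to 4 (valence 4) → 0 H
  atom 23: O, bond orders sum to 2 (valence 2) → 0 H
  atom 24: O, bond orders sum to 1 (valence 2) → 1 H
Totals → C:17, H:20, Br:1, F:1, O:5.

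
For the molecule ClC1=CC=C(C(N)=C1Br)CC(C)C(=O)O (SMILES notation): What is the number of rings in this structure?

1

In SMILES, each pair of matching ring-closure digits denotes one ring-closing bond; the number of such bonds equals the number of independent rings.
Ring-closure bonds here: 1.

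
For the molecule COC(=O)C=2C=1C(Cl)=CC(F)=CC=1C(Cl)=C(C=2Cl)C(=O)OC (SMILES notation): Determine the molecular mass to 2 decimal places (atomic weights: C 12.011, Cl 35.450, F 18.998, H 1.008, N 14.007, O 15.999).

First, the molecular formula is C14H8Cl3FO4 (counting implicit H from valence).
  C: 14 × 12.011 = 168.154
  Cl: 3 × 35.450 = 106.350
  F: 1 × 18.998 = 18.998
  H: 8 × 1.008 = 8.064
  O: 4 × 15.999 = 63.996
Sum: 14×12.011 + 3×35.450 + 1×18.998 + 8×1.008 + 4×15.999 = 365.562 → 365.56 g/mol.

365.56 g/mol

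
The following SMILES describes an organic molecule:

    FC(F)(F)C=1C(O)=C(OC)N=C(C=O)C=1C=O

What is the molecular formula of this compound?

C9H6F3NO4

Walk through each heavy atom and fill implicit hydrogens from standard valence (C 4, N 3, O 2, S 2, halogen 1):
  atom 1: F (halogen, monovalent) → 0 H
  atom 2: C, bond orders sum to 4 (valence 4) → 0 H
  atom 3: F (halogen, monovalent) → 0 H
  atom 4: F (halogen, monovalent) → 0 H
  atom 5: C, bond orders sum to 4 (valence 4) → 0 H
  atom 6: C, bond orders sum to 4 (valence 4) → 0 H
  atom 7: O, bond orders sum to 1 (valence 2) → 1 H
  atom 8: C, bond orders sum to 4 (valence 4) → 0 H
  atom 9: O, bond orders sum to 2 (valence 2) → 0 H
  atom 10: C, bond orders sum to 1 (valence 4) → 3 H
  atom 11: N, bond orders sum to 3 (valence 3) → 0 H
  atom 12: C, bond orders sum to 4 (valence 4) → 0 H
  atom 13: C, bond orders sum to 3 (valence 4) → 1 H
  atom 14: O, bond orders sum to 2 (valence 2) → 0 H
  atom 15: C, bond orders sum to 4 (valence 4) → 0 H
  atom 16: C, bond orders sum to 3 (valence 4) → 1 H
  atom 17: O, bond orders sum to 2 (valence 2) → 0 H
Totals → C:9, H:6, F:3, N:1, O:4.
In Hill order: C9H6F3NO4.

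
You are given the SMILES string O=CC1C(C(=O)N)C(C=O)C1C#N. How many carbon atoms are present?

Count every carbon token in the SMILES (each C, including those in ring-closure positions and inside branches).
Carbon count: 8.

8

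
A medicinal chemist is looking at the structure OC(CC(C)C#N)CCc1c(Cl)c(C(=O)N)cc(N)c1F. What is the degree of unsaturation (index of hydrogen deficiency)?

Molecular formula: C14H17ClFN3O2.
DoU = (2C + 2 + N − H − X) / 2, where X is the halogen count and O/S are ignored.
    = (2·14 + 2 + 3 − 17 − 2) / 2 = 14 / 2 = 7.

7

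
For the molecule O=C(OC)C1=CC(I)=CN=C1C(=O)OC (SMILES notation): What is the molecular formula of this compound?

Walk through each heavy atom and fill implicit hydrogens from standard valence (C 4, N 3, O 2, S 2, halogen 1):
  atom 1: O, bond orders sum to 2 (valence 2) → 0 H
  atom 2: C, bond orders sum to 4 (valence 4) → 0 H
  atom 3: O, bond orders sum to 2 (valence 2) → 0 H
  atom 4: C, bond orders sum to 1 (valence 4) → 3 H
  atom 5: C, bond orders sum to 4 (valence 4) → 0 H
  atom 6: C, bond orders sum to 3 (valence 4) → 1 H
  atom 7: C, bond orders sum to 4 (valence 4) → 0 H
  atom 8: I (halogen, monovalent) → 0 H
  atom 9: C, bond orders sum to 3 (valence 4) → 1 H
  atom 10: N, bond orders sum to 3 (valence 3) → 0 H
  atom 11: C, bond orders sum to 4 (valence 4) → 0 H
  atom 12: C, bond orders sum to 4 (valence 4) → 0 H
  atom 13: O, bond orders sum to 2 (valence 2) → 0 H
  atom 14: O, bond orders sum to 2 (valence 2) → 0 H
  atom 15: C, bond orders sum to 1 (valence 4) → 3 H
Totals → C:9, H:8, I:1, N:1, O:4.
In Hill order: C9H8INO4.

C9H8INO4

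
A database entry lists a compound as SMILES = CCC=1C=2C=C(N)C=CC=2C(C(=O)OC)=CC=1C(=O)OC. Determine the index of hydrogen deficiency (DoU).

Molecular formula: C16H17NO4.
DoU = (2C + 2 + N − H − X) / 2, where X is the halogen count and O/S are ignored.
    = (2·16 + 2 + 1 − 17 − 0) / 2 = 18 / 2 = 9.

9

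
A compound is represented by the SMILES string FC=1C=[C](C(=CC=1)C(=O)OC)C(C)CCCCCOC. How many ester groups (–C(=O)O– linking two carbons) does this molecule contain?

The ester motif appears at heavy-atom position 8 in the SMILES.
Other groups present: 1 ether.
Ester count: 1.

1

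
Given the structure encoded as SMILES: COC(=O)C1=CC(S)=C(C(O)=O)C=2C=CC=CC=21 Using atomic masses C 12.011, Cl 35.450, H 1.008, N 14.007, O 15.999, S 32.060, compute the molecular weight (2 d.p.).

First, the molecular formula is C13H10O4S (counting implicit H from valence).
  C: 13 × 12.011 = 156.143
  H: 10 × 1.008 = 10.080
  O: 4 × 15.999 = 63.996
  S: 1 × 32.060 = 32.060
Sum: 13×12.011 + 10×1.008 + 4×15.999 + 1×32.060 = 262.279 → 262.28 g/mol.

262.28 g/mol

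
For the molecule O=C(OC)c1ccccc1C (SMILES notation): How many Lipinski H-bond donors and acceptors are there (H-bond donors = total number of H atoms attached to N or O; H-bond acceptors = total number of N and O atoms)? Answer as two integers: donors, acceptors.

Donors: find every N or O and count the H atoms it carries.
  atom 1 (O): bond orders sum to 2 → 0 H
  atom 3 (O): bond orders sum to 2 → 0 H
Lipinski HBD = 0.
Acceptors: N atoms = 0, O atoms = 2 → HBA = 2.

0, 2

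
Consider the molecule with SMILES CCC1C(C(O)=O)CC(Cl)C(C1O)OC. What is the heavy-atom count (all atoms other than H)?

Every atom symbol written in the SMILES (organic subset) is one heavy atom; implicit H are not written.
Heavy atoms by element → C:10, Cl:1, O:4.
Total: 15.

15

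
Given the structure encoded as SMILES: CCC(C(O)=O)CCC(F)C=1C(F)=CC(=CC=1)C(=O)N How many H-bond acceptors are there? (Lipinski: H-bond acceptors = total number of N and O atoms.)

4

N atoms: 1; O atoms: 3.
Lipinski HBA = 1 + 3 = 4.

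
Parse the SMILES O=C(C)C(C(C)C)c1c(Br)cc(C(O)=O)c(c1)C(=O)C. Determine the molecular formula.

Walk through each heavy atom and fill implicit hydrogens from standard valence (C 4, N 3, O 2, S 2, halogen 1); for lowercase aromatic atoms, an aromatic c carries 1 H when it has two neighbours and 0 H with three, and aromatic n carries 0 H:
  atom 1: O, bond orders sum to 2 (valence 2) → 0 H
  atom 2: C, bond orders sum to 4 (valence 4) → 0 H
  atom 3: C, bond orders sum to 1 (valence 4) → 3 H
  atom 4: C, bond orders sum to 3 (valence 4) → 1 H
  atom 5: C, bond orders sum to 3 (valence 4) → 1 H
  atom 6: C, bond orders sum to 1 (valence 4) → 3 H
  atom 7: C, bond orders sum to 1 (valence 4) → 3 H
  atom 8: aromatic c, 3 neighbours → 0 H
  atom 9: aromatic c, 3 neighbours → 0 H
  atom 10: Br (halogen, monovalent) → 0 H
  atom 11: aromatic c, 2 neighbours → 1 H
  atom 12: aromatic c, 3 neighbours → 0 H
  atom 13: C, bond orders sum to 4 (valence 4) → 0 H
  atom 14: O, bond orders sum to 1 (valence 2) → 1 H
  atom 15: O, bond orders sum to 2 (valence 2) → 0 H
  atom 16: aromatic c, 3 neighbours → 0 H
  atom 17: aromatic c, 2 neighbours → 1 H
  atom 18: C, bond orders sum to 4 (valence 4) → 0 H
  atom 19: O, bond orders sum to 2 (valence 2) → 0 H
  atom 20: C, bond orders sum to 1 (valence 4) → 3 H
Totals → C:15, H:17, Br:1, O:4.
In Hill order: C15H17BrO4.

C15H17BrO4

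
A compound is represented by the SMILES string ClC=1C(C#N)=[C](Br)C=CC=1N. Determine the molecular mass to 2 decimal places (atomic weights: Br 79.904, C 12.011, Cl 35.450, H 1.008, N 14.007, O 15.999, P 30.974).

231.48 g/mol

First, the molecular formula is C7H4BrClN2 (counting implicit H from valence).
  Br: 1 × 79.904 = 79.904
  C: 7 × 12.011 = 84.077
  Cl: 1 × 35.450 = 35.450
  H: 4 × 1.008 = 4.032
  N: 2 × 14.007 = 28.014
Sum: 1×79.904 + 7×12.011 + 1×35.450 + 4×1.008 + 2×14.007 = 231.477 → 231.48 g/mol.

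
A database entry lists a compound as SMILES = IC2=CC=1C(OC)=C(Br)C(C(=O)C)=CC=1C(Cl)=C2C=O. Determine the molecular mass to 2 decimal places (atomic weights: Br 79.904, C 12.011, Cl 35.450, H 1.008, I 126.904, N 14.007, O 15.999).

467.48 g/mol

First, the molecular formula is C14H9BrClIO3 (counting implicit H from valence).
  Br: 1 × 79.904 = 79.904
  C: 14 × 12.011 = 168.154
  Cl: 1 × 35.450 = 35.450
  H: 9 × 1.008 = 9.072
  I: 1 × 126.904 = 126.904
  O: 3 × 15.999 = 47.997
Sum: 1×79.904 + 14×12.011 + 1×35.450 + 9×1.008 + 1×126.904 + 3×15.999 = 467.481 → 467.48 g/mol.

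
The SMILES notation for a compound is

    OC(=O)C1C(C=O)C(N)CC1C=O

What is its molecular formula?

C8H11NO4

Walk through each heavy atom and fill implicit hydrogens from standard valence (C 4, N 3, O 2, S 2, halogen 1):
  atom 1: O, bond orders sum to 1 (valence 2) → 1 H
  atom 2: C, bond orders sum to 4 (valence 4) → 0 H
  atom 3: O, bond orders sum to 2 (valence 2) → 0 H
  atom 4: C, bond orders sum to 3 (valence 4) → 1 H
  atom 5: C, bond orders sum to 3 (valence 4) → 1 H
  atom 6: C, bond orders sum to 3 (valence 4) → 1 H
  atom 7: O, bond orders sum to 2 (valence 2) → 0 H
  atom 8: C, bond orders sum to 3 (valence 4) → 1 H
  atom 9: N, bond orders sum to 1 (valence 3) → 2 H
  atom 10: C, bond orders sum to 2 (valence 4) → 2 H
  atom 11: C, bond orders sum to 3 (valence 4) → 1 H
  atom 12: C, bond orders sum to 3 (valence 4) → 1 H
  atom 13: O, bond orders sum to 2 (valence 2) → 0 H
Totals → C:8, H:11, N:1, O:4.
In Hill order: C8H11NO4.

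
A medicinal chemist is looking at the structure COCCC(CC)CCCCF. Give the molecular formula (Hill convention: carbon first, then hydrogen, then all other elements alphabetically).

Walk through each heavy atom and fill implicit hydrogens from standard valence (C 4, N 3, O 2, S 2, halogen 1):
  atom 1: C, bond orders sum to 1 (valence 4) → 3 H
  atom 2: O, bond orders sum to 2 (valence 2) → 0 H
  atom 3: C, bond orders sum to 2 (valence 4) → 2 H
  atom 4: C, bond orders sum to 2 (valence 4) → 2 H
  atom 5: C, bond orders sum to 3 (valence 4) → 1 H
  atom 6: C, bond orders sum to 2 (valence 4) → 2 H
  atom 7: C, bond orders sum to 1 (valence 4) → 3 H
  atom 8: C, bond orders sum to 2 (valence 4) → 2 H
  atom 9: C, bond orders sum to 2 (valence 4) → 2 H
  atom 10: C, bond orders sum to 2 (valence 4) → 2 H
  atom 11: C, bond orders sum to 2 (valence 4) → 2 H
  atom 12: F (halogen, monovalent) → 0 H
Totals → C:10, H:21, F:1, O:1.
In Hill order: C10H21FO.

C10H21FO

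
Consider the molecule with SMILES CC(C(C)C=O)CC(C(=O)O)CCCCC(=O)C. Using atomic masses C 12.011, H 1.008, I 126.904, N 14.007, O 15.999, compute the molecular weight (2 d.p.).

First, the molecular formula is C14H24O4 (counting implicit H from valence).
  C: 14 × 12.011 = 168.154
  H: 24 × 1.008 = 24.192
  O: 4 × 15.999 = 63.996
Sum: 14×12.011 + 24×1.008 + 4×15.999 = 256.342 → 256.34 g/mol.

256.34 g/mol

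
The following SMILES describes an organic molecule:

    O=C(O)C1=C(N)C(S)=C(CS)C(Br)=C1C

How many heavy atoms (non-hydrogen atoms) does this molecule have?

Every atom symbol written in the SMILES (organic subset) is one heavy atom; implicit H are not written.
Heavy atoms by element → Br:1, C:9, N:1, O:2, S:2.
Total: 15.

15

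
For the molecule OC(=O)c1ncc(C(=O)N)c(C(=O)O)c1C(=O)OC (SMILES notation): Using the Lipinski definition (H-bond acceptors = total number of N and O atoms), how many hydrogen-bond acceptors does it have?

9

N atoms: 2; O atoms: 7.
Lipinski HBA = 2 + 7 = 9.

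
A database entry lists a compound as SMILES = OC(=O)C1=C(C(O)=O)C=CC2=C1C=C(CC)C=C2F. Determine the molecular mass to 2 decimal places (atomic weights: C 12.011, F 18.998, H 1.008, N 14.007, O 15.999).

262.24 g/mol

First, the molecular formula is C14H11FO4 (counting implicit H from valence).
  C: 14 × 12.011 = 168.154
  F: 1 × 18.998 = 18.998
  H: 11 × 1.008 = 11.088
  O: 4 × 15.999 = 63.996
Sum: 14×12.011 + 1×18.998 + 11×1.008 + 4×15.999 = 262.236 → 262.24 g/mol.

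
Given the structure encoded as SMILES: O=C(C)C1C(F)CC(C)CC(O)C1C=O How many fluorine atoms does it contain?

Scan the SMILES for F atoms (remember two-letter symbols like Cl and Br are single atoms).
Fluorine count: 1.

1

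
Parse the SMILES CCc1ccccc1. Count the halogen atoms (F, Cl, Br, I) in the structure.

0

Scan the SMILES for the halogen motif — none present.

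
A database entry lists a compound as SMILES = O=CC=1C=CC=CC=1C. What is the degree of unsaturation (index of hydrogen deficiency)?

Molecular formula: C8H8O.
DoU = (2C + 2 + N − H − X) / 2, where X is the halogen count and O/S are ignored.
    = (2·8 + 2 + 0 − 8 − 0) / 2 = 10 / 2 = 5.

5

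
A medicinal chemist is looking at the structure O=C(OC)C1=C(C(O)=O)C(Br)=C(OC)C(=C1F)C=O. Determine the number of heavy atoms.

19

Every atom symbol written in the SMILES (organic subset) is one heavy atom; implicit H are not written.
Heavy atoms by element → Br:1, C:11, F:1, O:6.
Total: 19.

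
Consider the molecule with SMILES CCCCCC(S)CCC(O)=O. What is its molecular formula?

C9H18O2S

Walk through each heavy atom and fill implicit hydrogens from standard valence (C 4, N 3, O 2, S 2, halogen 1):
  atom 1: C, bond orders sum to 1 (valence 4) → 3 H
  atom 2: C, bond orders sum to 2 (valence 4) → 2 H
  atom 3: C, bond orders sum to 2 (valence 4) → 2 H
  atom 4: C, bond orders sum to 2 (valence 4) → 2 H
  atom 5: C, bond orders sum to 2 (valence 4) → 2 H
  atom 6: C, bond orders sum to 3 (valence 4) → 1 H
  atom 7: S, bond orders sum to 1 (valence 2) → 1 H
  atom 8: C, bond orders sum to 2 (valence 4) → 2 H
  atom 9: C, bond orders sum to 2 (valence 4) → 2 H
  atom 10: C, bond orders sum to 4 (valence 4) → 0 H
  atom 11: O, bond orders sum to 1 (valence 2) → 1 H
  atom 12: O, bond orders sum to 2 (valence 2) → 0 H
Totals → C:9, H:18, O:2, S:1.
In Hill order: C9H18O2S.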